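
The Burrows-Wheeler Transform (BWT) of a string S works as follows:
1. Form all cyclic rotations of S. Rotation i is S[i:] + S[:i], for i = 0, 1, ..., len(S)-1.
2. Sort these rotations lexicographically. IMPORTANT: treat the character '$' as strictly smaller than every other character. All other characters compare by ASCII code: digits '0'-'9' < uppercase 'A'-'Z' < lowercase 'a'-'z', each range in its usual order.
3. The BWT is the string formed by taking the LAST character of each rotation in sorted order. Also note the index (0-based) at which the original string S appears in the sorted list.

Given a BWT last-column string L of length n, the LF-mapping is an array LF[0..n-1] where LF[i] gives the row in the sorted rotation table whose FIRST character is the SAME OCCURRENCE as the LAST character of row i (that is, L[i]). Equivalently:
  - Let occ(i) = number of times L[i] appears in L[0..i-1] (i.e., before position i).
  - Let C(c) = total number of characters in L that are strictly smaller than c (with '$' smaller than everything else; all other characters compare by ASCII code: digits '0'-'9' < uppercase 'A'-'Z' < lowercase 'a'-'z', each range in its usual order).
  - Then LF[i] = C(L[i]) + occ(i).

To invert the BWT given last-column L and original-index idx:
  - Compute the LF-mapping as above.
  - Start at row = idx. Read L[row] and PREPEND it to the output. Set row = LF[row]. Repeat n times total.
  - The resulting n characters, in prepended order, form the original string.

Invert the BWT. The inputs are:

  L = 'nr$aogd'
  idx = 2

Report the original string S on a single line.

Answer: dragon$

Derivation:
LF mapping: 4 6 0 1 5 3 2
Walk LF starting at row 2, prepending L[row]:
  step 1: row=2, L[2]='$', prepend. Next row=LF[2]=0
  step 2: row=0, L[0]='n', prepend. Next row=LF[0]=4
  step 3: row=4, L[4]='o', prepend. Next row=LF[4]=5
  step 4: row=5, L[5]='g', prepend. Next row=LF[5]=3
  step 5: row=3, L[3]='a', prepend. Next row=LF[3]=1
  step 6: row=1, L[1]='r', prepend. Next row=LF[1]=6
  step 7: row=6, L[6]='d', prepend. Next row=LF[6]=2
Reversed output: dragon$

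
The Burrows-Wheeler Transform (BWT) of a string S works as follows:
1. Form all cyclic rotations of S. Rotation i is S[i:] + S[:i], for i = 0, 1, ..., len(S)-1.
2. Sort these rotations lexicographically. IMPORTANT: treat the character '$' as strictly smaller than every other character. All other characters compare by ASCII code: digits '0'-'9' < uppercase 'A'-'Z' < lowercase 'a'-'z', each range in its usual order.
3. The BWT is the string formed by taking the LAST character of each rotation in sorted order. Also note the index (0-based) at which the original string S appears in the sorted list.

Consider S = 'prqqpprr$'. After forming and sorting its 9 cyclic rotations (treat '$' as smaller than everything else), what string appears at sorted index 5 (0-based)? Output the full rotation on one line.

Answer: qqpprr$pr

Derivation:
All 9 rotations (rotation i = S[i:]+S[:i]):
  rot[0] = prqqpprr$
  rot[1] = rqqpprr$p
  rot[2] = qqpprr$pr
  rot[3] = qpprr$prq
  rot[4] = pprr$prqq
  rot[5] = prr$prqqp
  rot[6] = rr$prqqpp
  rot[7] = r$prqqppr
  rot[8] = $prqqpprr
Sorted (with $ < everything):
  sorted[0] = $prqqpprr
  sorted[1] = pprr$prqq
  sorted[2] = prqqpprr$
  sorted[3] = prr$prqqp
  sorted[4] = qpprr$prq
  sorted[5] = qqpprr$pr
  sorted[6] = r$prqqppr
  sorted[7] = rqqpprr$p
  sorted[8] = rr$prqqpp
sorted[5] = qqpprr$pr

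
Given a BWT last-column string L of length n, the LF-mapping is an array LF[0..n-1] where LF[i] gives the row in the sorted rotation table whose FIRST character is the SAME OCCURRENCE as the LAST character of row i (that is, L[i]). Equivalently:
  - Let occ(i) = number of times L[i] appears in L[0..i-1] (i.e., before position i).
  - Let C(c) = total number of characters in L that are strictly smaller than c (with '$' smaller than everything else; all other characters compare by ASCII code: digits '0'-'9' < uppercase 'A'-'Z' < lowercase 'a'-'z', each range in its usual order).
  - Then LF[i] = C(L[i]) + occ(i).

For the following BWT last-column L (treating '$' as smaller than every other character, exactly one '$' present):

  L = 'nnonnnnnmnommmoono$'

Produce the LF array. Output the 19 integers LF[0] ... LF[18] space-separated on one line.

Answer: 5 6 14 7 8 9 10 11 1 12 15 2 3 4 16 17 13 18 0

Derivation:
Char counts: '$':1, 'm':4, 'n':9, 'o':5
C (first-col start): C('$')=0, C('m')=1, C('n')=5, C('o')=14
L[0]='n': occ=0, LF[0]=C('n')+0=5+0=5
L[1]='n': occ=1, LF[1]=C('n')+1=5+1=6
L[2]='o': occ=0, LF[2]=C('o')+0=14+0=14
L[3]='n': occ=2, LF[3]=C('n')+2=5+2=7
L[4]='n': occ=3, LF[4]=C('n')+3=5+3=8
L[5]='n': occ=4, LF[5]=C('n')+4=5+4=9
L[6]='n': occ=5, LF[6]=C('n')+5=5+5=10
L[7]='n': occ=6, LF[7]=C('n')+6=5+6=11
L[8]='m': occ=0, LF[8]=C('m')+0=1+0=1
L[9]='n': occ=7, LF[9]=C('n')+7=5+7=12
L[10]='o': occ=1, LF[10]=C('o')+1=14+1=15
L[11]='m': occ=1, LF[11]=C('m')+1=1+1=2
L[12]='m': occ=2, LF[12]=C('m')+2=1+2=3
L[13]='m': occ=3, LF[13]=C('m')+3=1+3=4
L[14]='o': occ=2, LF[14]=C('o')+2=14+2=16
L[15]='o': occ=3, LF[15]=C('o')+3=14+3=17
L[16]='n': occ=8, LF[16]=C('n')+8=5+8=13
L[17]='o': occ=4, LF[17]=C('o')+4=14+4=18
L[18]='$': occ=0, LF[18]=C('$')+0=0+0=0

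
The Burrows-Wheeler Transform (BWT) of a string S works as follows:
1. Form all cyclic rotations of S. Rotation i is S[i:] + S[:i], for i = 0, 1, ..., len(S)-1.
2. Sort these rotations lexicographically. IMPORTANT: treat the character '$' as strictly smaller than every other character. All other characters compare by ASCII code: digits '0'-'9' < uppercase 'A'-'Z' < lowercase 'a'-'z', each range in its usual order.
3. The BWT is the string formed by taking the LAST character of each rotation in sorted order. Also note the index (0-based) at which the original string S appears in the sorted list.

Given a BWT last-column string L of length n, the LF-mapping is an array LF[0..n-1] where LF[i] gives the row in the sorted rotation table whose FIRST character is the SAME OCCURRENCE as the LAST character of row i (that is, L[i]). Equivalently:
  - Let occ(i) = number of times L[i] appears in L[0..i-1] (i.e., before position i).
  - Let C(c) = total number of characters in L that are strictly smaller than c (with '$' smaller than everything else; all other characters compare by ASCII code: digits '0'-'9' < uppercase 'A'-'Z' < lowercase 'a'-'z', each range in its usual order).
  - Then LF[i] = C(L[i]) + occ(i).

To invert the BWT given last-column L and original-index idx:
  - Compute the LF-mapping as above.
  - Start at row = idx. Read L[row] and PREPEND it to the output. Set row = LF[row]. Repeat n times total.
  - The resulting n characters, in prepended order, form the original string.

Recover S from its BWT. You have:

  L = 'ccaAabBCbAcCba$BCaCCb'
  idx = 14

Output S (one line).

Answer: bCCbaabcaACcABCaBbCc$

Derivation:
LF mapping: 18 19 10 1 11 14 3 5 15 2 20 6 16 12 0 4 7 13 8 9 17
Walk LF starting at row 14, prepending L[row]:
  step 1: row=14, L[14]='$', prepend. Next row=LF[14]=0
  step 2: row=0, L[0]='c', prepend. Next row=LF[0]=18
  step 3: row=18, L[18]='C', prepend. Next row=LF[18]=8
  step 4: row=8, L[8]='b', prepend. Next row=LF[8]=15
  step 5: row=15, L[15]='B', prepend. Next row=LF[15]=4
  step 6: row=4, L[4]='a', prepend. Next row=LF[4]=11
  step 7: row=11, L[11]='C', prepend. Next row=LF[11]=6
  step 8: row=6, L[6]='B', prepend. Next row=LF[6]=3
  step 9: row=3, L[3]='A', prepend. Next row=LF[3]=1
  step 10: row=1, L[1]='c', prepend. Next row=LF[1]=19
  step 11: row=19, L[19]='C', prepend. Next row=LF[19]=9
  step 12: row=9, L[9]='A', prepend. Next row=LF[9]=2
  step 13: row=2, L[2]='a', prepend. Next row=LF[2]=10
  step 14: row=10, L[10]='c', prepend. Next row=LF[10]=20
  step 15: row=20, L[20]='b', prepend. Next row=LF[20]=17
  step 16: row=17, L[17]='a', prepend. Next row=LF[17]=13
  step 17: row=13, L[13]='a', prepend. Next row=LF[13]=12
  step 18: row=12, L[12]='b', prepend. Next row=LF[12]=16
  step 19: row=16, L[16]='C', prepend. Next row=LF[16]=7
  step 20: row=7, L[7]='C', prepend. Next row=LF[7]=5
  step 21: row=5, L[5]='b', prepend. Next row=LF[5]=14
Reversed output: bCCbaabcaACcABCaBbCc$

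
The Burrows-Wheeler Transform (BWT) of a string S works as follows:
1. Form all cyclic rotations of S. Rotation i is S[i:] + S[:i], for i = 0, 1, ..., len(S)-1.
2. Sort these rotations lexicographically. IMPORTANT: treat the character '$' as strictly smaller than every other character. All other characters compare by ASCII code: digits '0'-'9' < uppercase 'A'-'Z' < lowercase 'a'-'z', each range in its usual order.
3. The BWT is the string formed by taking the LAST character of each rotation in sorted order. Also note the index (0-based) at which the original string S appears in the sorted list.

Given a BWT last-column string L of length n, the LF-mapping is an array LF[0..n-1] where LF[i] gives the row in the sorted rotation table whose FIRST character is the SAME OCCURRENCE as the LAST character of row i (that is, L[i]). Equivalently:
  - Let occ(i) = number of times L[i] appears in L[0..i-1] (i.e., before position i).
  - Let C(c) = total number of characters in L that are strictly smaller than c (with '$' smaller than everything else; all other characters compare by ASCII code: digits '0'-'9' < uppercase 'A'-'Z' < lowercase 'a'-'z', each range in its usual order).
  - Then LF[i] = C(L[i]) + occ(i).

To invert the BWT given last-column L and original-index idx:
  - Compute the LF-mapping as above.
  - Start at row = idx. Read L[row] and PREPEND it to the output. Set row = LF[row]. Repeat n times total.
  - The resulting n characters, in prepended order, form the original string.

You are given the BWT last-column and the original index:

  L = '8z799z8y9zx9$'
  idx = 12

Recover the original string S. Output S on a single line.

Answer: zy9z9989xz78$

Derivation:
LF mapping: 2 10 1 4 5 11 3 9 6 12 8 7 0
Walk LF starting at row 12, prepending L[row]:
  step 1: row=12, L[12]='$', prepend. Next row=LF[12]=0
  step 2: row=0, L[0]='8', prepend. Next row=LF[0]=2
  step 3: row=2, L[2]='7', prepend. Next row=LF[2]=1
  step 4: row=1, L[1]='z', prepend. Next row=LF[1]=10
  step 5: row=10, L[10]='x', prepend. Next row=LF[10]=8
  step 6: row=8, L[8]='9', prepend. Next row=LF[8]=6
  step 7: row=6, L[6]='8', prepend. Next row=LF[6]=3
  step 8: row=3, L[3]='9', prepend. Next row=LF[3]=4
  step 9: row=4, L[4]='9', prepend. Next row=LF[4]=5
  step 10: row=5, L[5]='z', prepend. Next row=LF[5]=11
  step 11: row=11, L[11]='9', prepend. Next row=LF[11]=7
  step 12: row=7, L[7]='y', prepend. Next row=LF[7]=9
  step 13: row=9, L[9]='z', prepend. Next row=LF[9]=12
Reversed output: zy9z9989xz78$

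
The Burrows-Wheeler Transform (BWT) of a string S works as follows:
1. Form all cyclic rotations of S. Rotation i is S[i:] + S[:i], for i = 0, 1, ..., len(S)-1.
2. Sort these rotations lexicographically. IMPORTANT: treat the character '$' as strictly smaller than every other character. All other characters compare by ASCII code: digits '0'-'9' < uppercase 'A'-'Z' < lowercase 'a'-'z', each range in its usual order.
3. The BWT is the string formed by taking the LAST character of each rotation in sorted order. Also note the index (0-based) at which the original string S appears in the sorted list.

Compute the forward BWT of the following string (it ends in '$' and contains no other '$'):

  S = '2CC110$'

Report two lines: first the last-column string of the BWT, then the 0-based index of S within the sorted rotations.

All 7 rotations (rotation i = S[i:]+S[:i]):
  rot[0] = 2CC110$
  rot[1] = CC110$2
  rot[2] = C110$2C
  rot[3] = 110$2CC
  rot[4] = 10$2CC1
  rot[5] = 0$2CC11
  rot[6] = $2CC110
Sorted (with $ < everything):
  sorted[0] = $2CC110  (last char: '0')
  sorted[1] = 0$2CC11  (last char: '1')
  sorted[2] = 10$2CC1  (last char: '1')
  sorted[3] = 110$2CC  (last char: 'C')
  sorted[4] = 2CC110$  (last char: '$')
  sorted[5] = C110$2C  (last char: 'C')
  sorted[6] = CC110$2  (last char: '2')
Last column: 011C$C2
Original string S is at sorted index 4

Answer: 011C$C2
4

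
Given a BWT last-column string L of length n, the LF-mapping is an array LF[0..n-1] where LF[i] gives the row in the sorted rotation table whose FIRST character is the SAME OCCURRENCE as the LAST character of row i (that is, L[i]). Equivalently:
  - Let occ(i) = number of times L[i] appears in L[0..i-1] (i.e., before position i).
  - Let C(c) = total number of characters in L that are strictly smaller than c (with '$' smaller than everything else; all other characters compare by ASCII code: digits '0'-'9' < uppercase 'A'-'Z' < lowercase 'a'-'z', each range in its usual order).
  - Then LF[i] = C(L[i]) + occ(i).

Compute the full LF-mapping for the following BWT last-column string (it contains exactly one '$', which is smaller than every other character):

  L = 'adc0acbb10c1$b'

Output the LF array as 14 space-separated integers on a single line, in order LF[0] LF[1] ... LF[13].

Answer: 5 13 10 1 6 11 7 8 3 2 12 4 0 9

Derivation:
Char counts: '$':1, '0':2, '1':2, 'a':2, 'b':3, 'c':3, 'd':1
C (first-col start): C('$')=0, C('0')=1, C('1')=3, C('a')=5, C('b')=7, C('c')=10, C('d')=13
L[0]='a': occ=0, LF[0]=C('a')+0=5+0=5
L[1]='d': occ=0, LF[1]=C('d')+0=13+0=13
L[2]='c': occ=0, LF[2]=C('c')+0=10+0=10
L[3]='0': occ=0, LF[3]=C('0')+0=1+0=1
L[4]='a': occ=1, LF[4]=C('a')+1=5+1=6
L[5]='c': occ=1, LF[5]=C('c')+1=10+1=11
L[6]='b': occ=0, LF[6]=C('b')+0=7+0=7
L[7]='b': occ=1, LF[7]=C('b')+1=7+1=8
L[8]='1': occ=0, LF[8]=C('1')+0=3+0=3
L[9]='0': occ=1, LF[9]=C('0')+1=1+1=2
L[10]='c': occ=2, LF[10]=C('c')+2=10+2=12
L[11]='1': occ=1, LF[11]=C('1')+1=3+1=4
L[12]='$': occ=0, LF[12]=C('$')+0=0+0=0
L[13]='b': occ=2, LF[13]=C('b')+2=7+2=9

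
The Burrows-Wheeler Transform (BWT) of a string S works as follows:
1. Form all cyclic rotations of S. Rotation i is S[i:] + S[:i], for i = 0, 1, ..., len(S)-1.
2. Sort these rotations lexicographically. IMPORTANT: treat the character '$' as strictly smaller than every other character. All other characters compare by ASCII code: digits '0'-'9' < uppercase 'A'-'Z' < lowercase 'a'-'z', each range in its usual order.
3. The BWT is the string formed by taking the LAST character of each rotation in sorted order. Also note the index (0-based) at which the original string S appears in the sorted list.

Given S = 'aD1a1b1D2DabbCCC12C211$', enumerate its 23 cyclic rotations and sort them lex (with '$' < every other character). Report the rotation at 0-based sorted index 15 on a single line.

Answer: D2DabbCCC12C211$aD1a1b1

Derivation:
All 23 rotations (rotation i = S[i:]+S[:i]):
  rot[0] = aD1a1b1D2DabbCCC12C211$
  rot[1] = D1a1b1D2DabbCCC12C211$a
  rot[2] = 1a1b1D2DabbCCC12C211$aD
  rot[3] = a1b1D2DabbCCC12C211$aD1
  rot[4] = 1b1D2DabbCCC12C211$aD1a
  rot[5] = b1D2DabbCCC12C211$aD1a1
  rot[6] = 1D2DabbCCC12C211$aD1a1b
  rot[7] = D2DabbCCC12C211$aD1a1b1
  rot[8] = 2DabbCCC12C211$aD1a1b1D
  rot[9] = DabbCCC12C211$aD1a1b1D2
  rot[10] = abbCCC12C211$aD1a1b1D2D
  rot[11] = bbCCC12C211$aD1a1b1D2Da
  rot[12] = bCCC12C211$aD1a1b1D2Dab
  rot[13] = CCC12C211$aD1a1b1D2Dabb
  rot[14] = CC12C211$aD1a1b1D2DabbC
  rot[15] = C12C211$aD1a1b1D2DabbCC
  rot[16] = 12C211$aD1a1b1D2DabbCCC
  rot[17] = 2C211$aD1a1b1D2DabbCCC1
  rot[18] = C211$aD1a1b1D2DabbCCC12
  rot[19] = 211$aD1a1b1D2DabbCCC12C
  rot[20] = 11$aD1a1b1D2DabbCCC12C2
  rot[21] = 1$aD1a1b1D2DabbCCC12C21
  rot[22] = $aD1a1b1D2DabbCCC12C211
Sorted (with $ < everything):
  sorted[0] = $aD1a1b1D2DabbCCC12C211
  sorted[1] = 1$aD1a1b1D2DabbCCC12C21
  sorted[2] = 11$aD1a1b1D2DabbCCC12C2
  sorted[3] = 12C211$aD1a1b1D2DabbCCC
  sorted[4] = 1D2DabbCCC12C211$aD1a1b
  sorted[5] = 1a1b1D2DabbCCC12C211$aD
  sorted[6] = 1b1D2DabbCCC12C211$aD1a
  sorted[7] = 211$aD1a1b1D2DabbCCC12C
  sorted[8] = 2C211$aD1a1b1D2DabbCCC1
  sorted[9] = 2DabbCCC12C211$aD1a1b1D
  sorted[10] = C12C211$aD1a1b1D2DabbCC
  sorted[11] = C211$aD1a1b1D2DabbCCC12
  sorted[12] = CC12C211$aD1a1b1D2DabbC
  sorted[13] = CCC12C211$aD1a1b1D2Dabb
  sorted[14] = D1a1b1D2DabbCCC12C211$a
  sorted[15] = D2DabbCCC12C211$aD1a1b1
  sorted[16] = DabbCCC12C211$aD1a1b1D2
  sorted[17] = a1b1D2DabbCCC12C211$aD1
  sorted[18] = aD1a1b1D2DabbCCC12C211$
  sorted[19] = abbCCC12C211$aD1a1b1D2D
  sorted[20] = b1D2DabbCCC12C211$aD1a1
  sorted[21] = bCCC12C211$aD1a1b1D2Dab
  sorted[22] = bbCCC12C211$aD1a1b1D2Da
sorted[15] = D2DabbCCC12C211$aD1a1b1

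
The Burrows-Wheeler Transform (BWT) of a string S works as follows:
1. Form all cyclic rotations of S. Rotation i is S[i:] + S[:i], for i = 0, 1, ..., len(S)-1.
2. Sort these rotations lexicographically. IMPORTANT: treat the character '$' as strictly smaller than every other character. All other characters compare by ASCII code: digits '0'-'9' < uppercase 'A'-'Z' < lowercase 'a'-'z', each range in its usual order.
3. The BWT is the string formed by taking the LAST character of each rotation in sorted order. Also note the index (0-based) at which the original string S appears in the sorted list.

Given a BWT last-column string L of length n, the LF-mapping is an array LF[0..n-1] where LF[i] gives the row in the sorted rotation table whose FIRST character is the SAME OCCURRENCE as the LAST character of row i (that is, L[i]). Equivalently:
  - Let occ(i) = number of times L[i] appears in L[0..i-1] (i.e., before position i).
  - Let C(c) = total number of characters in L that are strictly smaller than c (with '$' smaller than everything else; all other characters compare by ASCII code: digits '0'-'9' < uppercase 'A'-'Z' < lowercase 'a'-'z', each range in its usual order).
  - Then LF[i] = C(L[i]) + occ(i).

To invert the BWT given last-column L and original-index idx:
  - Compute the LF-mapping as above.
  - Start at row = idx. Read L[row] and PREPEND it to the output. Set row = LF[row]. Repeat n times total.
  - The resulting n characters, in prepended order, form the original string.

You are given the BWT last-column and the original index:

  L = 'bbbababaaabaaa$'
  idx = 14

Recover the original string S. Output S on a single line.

Answer: bbaaabaababaab$

Derivation:
LF mapping: 9 10 11 1 12 2 13 3 4 5 14 6 7 8 0
Walk LF starting at row 14, prepending L[row]:
  step 1: row=14, L[14]='$', prepend. Next row=LF[14]=0
  step 2: row=0, L[0]='b', prepend. Next row=LF[0]=9
  step 3: row=9, L[9]='a', prepend. Next row=LF[9]=5
  step 4: row=5, L[5]='a', prepend. Next row=LF[5]=2
  step 5: row=2, L[2]='b', prepend. Next row=LF[2]=11
  step 6: row=11, L[11]='a', prepend. Next row=LF[11]=6
  step 7: row=6, L[6]='b', prepend. Next row=LF[6]=13
  step 8: row=13, L[13]='a', prepend. Next row=LF[13]=8
  step 9: row=8, L[8]='a', prepend. Next row=LF[8]=4
  step 10: row=4, L[4]='b', prepend. Next row=LF[4]=12
  step 11: row=12, L[12]='a', prepend. Next row=LF[12]=7
  step 12: row=7, L[7]='a', prepend. Next row=LF[7]=3
  step 13: row=3, L[3]='a', prepend. Next row=LF[3]=1
  step 14: row=1, L[1]='b', prepend. Next row=LF[1]=10
  step 15: row=10, L[10]='b', prepend. Next row=LF[10]=14
Reversed output: bbaaabaababaab$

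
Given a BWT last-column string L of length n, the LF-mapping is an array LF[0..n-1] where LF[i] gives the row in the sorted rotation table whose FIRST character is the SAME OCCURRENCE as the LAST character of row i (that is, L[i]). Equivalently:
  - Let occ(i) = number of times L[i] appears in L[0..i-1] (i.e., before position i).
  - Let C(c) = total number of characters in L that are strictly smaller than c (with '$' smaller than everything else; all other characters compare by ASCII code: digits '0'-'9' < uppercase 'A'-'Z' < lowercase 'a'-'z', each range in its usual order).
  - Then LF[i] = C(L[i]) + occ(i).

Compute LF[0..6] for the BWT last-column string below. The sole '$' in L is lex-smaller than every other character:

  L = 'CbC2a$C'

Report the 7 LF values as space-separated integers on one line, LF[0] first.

Answer: 2 6 3 1 5 0 4

Derivation:
Char counts: '$':1, '2':1, 'C':3, 'a':1, 'b':1
C (first-col start): C('$')=0, C('2')=1, C('C')=2, C('a')=5, C('b')=6
L[0]='C': occ=0, LF[0]=C('C')+0=2+0=2
L[1]='b': occ=0, LF[1]=C('b')+0=6+0=6
L[2]='C': occ=1, LF[2]=C('C')+1=2+1=3
L[3]='2': occ=0, LF[3]=C('2')+0=1+0=1
L[4]='a': occ=0, LF[4]=C('a')+0=5+0=5
L[5]='$': occ=0, LF[5]=C('$')+0=0+0=0
L[6]='C': occ=2, LF[6]=C('C')+2=2+2=4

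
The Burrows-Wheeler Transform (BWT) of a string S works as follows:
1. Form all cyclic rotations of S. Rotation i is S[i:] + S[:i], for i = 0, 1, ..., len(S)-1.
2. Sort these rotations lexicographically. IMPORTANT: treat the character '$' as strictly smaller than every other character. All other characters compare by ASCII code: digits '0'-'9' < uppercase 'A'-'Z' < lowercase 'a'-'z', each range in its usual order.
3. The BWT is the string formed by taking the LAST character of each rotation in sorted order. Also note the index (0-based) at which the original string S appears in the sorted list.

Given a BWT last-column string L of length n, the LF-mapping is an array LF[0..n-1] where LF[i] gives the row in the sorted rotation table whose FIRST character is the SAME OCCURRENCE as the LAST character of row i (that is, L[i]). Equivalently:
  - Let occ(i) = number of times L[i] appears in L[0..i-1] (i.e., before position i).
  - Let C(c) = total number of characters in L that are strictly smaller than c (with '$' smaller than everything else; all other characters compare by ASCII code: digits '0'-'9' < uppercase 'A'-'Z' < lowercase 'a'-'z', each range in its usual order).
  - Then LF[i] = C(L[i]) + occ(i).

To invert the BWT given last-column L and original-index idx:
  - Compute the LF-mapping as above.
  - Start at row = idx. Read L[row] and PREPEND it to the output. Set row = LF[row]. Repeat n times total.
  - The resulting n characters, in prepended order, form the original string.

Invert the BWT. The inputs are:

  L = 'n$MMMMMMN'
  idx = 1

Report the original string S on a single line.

Answer: MMMMMMNn$

Derivation:
LF mapping: 8 0 1 2 3 4 5 6 7
Walk LF starting at row 1, prepending L[row]:
  step 1: row=1, L[1]='$', prepend. Next row=LF[1]=0
  step 2: row=0, L[0]='n', prepend. Next row=LF[0]=8
  step 3: row=8, L[8]='N', prepend. Next row=LF[8]=7
  step 4: row=7, L[7]='M', prepend. Next row=LF[7]=6
  step 5: row=6, L[6]='M', prepend. Next row=LF[6]=5
  step 6: row=5, L[5]='M', prepend. Next row=LF[5]=4
  step 7: row=4, L[4]='M', prepend. Next row=LF[4]=3
  step 8: row=3, L[3]='M', prepend. Next row=LF[3]=2
  step 9: row=2, L[2]='M', prepend. Next row=LF[2]=1
Reversed output: MMMMMMNn$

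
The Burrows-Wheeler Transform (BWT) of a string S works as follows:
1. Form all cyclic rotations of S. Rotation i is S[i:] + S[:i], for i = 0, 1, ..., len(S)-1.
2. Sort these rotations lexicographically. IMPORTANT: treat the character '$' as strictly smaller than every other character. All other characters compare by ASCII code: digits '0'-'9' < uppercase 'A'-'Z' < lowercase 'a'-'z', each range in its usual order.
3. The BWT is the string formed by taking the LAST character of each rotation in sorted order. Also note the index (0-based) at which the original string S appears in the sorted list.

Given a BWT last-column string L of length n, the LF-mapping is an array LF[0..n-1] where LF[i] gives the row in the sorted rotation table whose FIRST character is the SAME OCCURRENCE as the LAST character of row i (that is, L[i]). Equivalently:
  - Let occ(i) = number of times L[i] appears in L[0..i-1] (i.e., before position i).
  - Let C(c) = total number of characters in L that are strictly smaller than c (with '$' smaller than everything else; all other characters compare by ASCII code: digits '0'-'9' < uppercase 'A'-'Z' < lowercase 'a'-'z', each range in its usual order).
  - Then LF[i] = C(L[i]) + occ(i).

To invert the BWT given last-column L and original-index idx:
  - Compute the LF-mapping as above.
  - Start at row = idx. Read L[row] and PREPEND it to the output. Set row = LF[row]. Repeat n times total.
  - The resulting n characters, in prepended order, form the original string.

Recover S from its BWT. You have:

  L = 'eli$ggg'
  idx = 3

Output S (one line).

LF mapping: 1 6 5 0 2 3 4
Walk LF starting at row 3, prepending L[row]:
  step 1: row=3, L[3]='$', prepend. Next row=LF[3]=0
  step 2: row=0, L[0]='e', prepend. Next row=LF[0]=1
  step 3: row=1, L[1]='l', prepend. Next row=LF[1]=6
  step 4: row=6, L[6]='g', prepend. Next row=LF[6]=4
  step 5: row=4, L[4]='g', prepend. Next row=LF[4]=2
  step 6: row=2, L[2]='i', prepend. Next row=LF[2]=5
  step 7: row=5, L[5]='g', prepend. Next row=LF[5]=3
Reversed output: giggle$

Answer: giggle$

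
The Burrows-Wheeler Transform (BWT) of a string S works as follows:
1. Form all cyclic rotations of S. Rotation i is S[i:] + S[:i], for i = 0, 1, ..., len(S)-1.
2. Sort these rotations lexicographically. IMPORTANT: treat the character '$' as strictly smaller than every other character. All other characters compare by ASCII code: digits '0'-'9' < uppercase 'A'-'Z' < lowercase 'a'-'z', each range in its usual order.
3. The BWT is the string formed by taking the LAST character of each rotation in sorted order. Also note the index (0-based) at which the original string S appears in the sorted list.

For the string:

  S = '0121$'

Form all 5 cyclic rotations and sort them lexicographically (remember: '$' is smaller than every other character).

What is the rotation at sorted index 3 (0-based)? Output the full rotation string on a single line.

All 5 rotations (rotation i = S[i:]+S[:i]):
  rot[0] = 0121$
  rot[1] = 121$0
  rot[2] = 21$01
  rot[3] = 1$012
  rot[4] = $0121
Sorted (with $ < everything):
  sorted[0] = $0121
  sorted[1] = 0121$
  sorted[2] = 1$012
  sorted[3] = 121$0
  sorted[4] = 21$01
sorted[3] = 121$0

Answer: 121$0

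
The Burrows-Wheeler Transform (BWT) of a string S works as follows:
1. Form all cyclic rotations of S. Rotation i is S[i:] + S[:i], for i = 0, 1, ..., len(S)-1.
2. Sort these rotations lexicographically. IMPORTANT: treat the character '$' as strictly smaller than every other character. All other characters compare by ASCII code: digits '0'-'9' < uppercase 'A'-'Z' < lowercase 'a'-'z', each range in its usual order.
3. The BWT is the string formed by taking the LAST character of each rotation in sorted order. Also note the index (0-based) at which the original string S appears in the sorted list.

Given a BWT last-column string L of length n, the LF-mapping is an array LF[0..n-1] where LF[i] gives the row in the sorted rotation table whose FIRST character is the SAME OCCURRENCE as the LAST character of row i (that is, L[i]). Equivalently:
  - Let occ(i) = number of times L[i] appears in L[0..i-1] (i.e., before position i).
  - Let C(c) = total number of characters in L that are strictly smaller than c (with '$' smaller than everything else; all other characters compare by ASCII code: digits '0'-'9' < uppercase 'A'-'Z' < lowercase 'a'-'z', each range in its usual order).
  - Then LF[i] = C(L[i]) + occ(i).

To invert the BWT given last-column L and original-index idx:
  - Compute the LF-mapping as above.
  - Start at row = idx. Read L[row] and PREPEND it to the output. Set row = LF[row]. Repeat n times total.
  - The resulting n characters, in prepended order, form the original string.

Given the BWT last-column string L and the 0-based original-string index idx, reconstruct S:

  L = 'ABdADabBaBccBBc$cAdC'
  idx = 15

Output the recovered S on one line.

LF mapping: 1 4 18 2 10 11 13 5 12 6 14 15 7 8 16 0 17 3 19 9
Walk LF starting at row 15, prepending L[row]:
  step 1: row=15, L[15]='$', prepend. Next row=LF[15]=0
  step 2: row=0, L[0]='A', prepend. Next row=LF[0]=1
  step 3: row=1, L[1]='B', prepend. Next row=LF[1]=4
  step 4: row=4, L[4]='D', prepend. Next row=LF[4]=10
  step 5: row=10, L[10]='c', prepend. Next row=LF[10]=14
  step 6: row=14, L[14]='c', prepend. Next row=LF[14]=16
  step 7: row=16, L[16]='c', prepend. Next row=LF[16]=17
  step 8: row=17, L[17]='A', prepend. Next row=LF[17]=3
  step 9: row=3, L[3]='A', prepend. Next row=LF[3]=2
  step 10: row=2, L[2]='d', prepend. Next row=LF[2]=18
  step 11: row=18, L[18]='d', prepend. Next row=LF[18]=19
  step 12: row=19, L[19]='C', prepend. Next row=LF[19]=9
  step 13: row=9, L[9]='B', prepend. Next row=LF[9]=6
  step 14: row=6, L[6]='b', prepend. Next row=LF[6]=13
  step 15: row=13, L[13]='B', prepend. Next row=LF[13]=8
  step 16: row=8, L[8]='a', prepend. Next row=LF[8]=12
  step 17: row=12, L[12]='B', prepend. Next row=LF[12]=7
  step 18: row=7, L[7]='B', prepend. Next row=LF[7]=5
  step 19: row=5, L[5]='a', prepend. Next row=LF[5]=11
  step 20: row=11, L[11]='c', prepend. Next row=LF[11]=15
Reversed output: caBBaBbBCddAAcccDBA$

Answer: caBBaBbBCddAAcccDBA$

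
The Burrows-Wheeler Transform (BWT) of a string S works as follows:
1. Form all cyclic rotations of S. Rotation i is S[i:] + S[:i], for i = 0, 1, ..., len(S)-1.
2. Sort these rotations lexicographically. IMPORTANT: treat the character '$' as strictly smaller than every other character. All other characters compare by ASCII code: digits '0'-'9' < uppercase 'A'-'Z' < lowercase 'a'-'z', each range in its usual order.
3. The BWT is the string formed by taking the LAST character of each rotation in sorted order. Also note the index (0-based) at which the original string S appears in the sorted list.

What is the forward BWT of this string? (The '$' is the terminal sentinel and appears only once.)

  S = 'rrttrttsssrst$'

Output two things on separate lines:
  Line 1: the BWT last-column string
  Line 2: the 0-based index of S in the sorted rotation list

All 14 rotations (rotation i = S[i:]+S[:i]):
  rot[0] = rrttrttsssrst$
  rot[1] = rttrttsssrst$r
  rot[2] = ttrttsssrst$rr
  rot[3] = trttsssrst$rrt
  rot[4] = rttsssrst$rrtt
  rot[5] = ttsssrst$rrttr
  rot[6] = tsssrst$rrttrt
  rot[7] = sssrst$rrttrtt
  rot[8] = ssrst$rrttrtts
  rot[9] = srst$rrttrttss
  rot[10] = rst$rrttrttsss
  rot[11] = st$rrttrttsssr
  rot[12] = t$rrttrttsssrs
  rot[13] = $rrttrttsssrst
Sorted (with $ < everything):
  sorted[0] = $rrttrttsssrst  (last char: 't')
  sorted[1] = rrttrttsssrst$  (last char: '$')
  sorted[2] = rst$rrttrttsss  (last char: 's')
  sorted[3] = rttrttsssrst$r  (last char: 'r')
  sorted[4] = rttsssrst$rrtt  (last char: 't')
  sorted[5] = srst$rrttrttss  (last char: 's')
  sorted[6] = ssrst$rrttrtts  (last char: 's')
  sorted[7] = sssrst$rrttrtt  (last char: 't')
  sorted[8] = st$rrttrttsssr  (last char: 'r')
  sorted[9] = t$rrttrttsssrs  (last char: 's')
  sorted[10] = trttsssrst$rrt  (last char: 't')
  sorted[11] = tsssrst$rrttrt  (last char: 't')
  sorted[12] = ttrttsssrst$rr  (last char: 'r')
  sorted[13] = ttsssrst$rrttr  (last char: 'r')
Last column: t$srtsstrsttrr
Original string S is at sorted index 1

Answer: t$srtsstrsttrr
1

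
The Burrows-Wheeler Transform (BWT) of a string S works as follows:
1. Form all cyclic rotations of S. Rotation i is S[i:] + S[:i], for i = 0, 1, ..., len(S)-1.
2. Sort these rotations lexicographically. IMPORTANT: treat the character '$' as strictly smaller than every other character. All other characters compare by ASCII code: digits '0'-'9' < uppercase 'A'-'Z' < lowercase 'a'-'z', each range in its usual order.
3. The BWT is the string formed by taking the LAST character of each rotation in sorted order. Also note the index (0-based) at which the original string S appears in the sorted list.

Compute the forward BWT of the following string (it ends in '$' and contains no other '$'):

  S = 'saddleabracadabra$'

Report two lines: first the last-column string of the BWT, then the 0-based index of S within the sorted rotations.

Answer: ardercsaaaaadldbb$
17

Derivation:
All 18 rotations (rotation i = S[i:]+S[:i]):
  rot[0] = saddleabracadabra$
  rot[1] = addleabracadabra$s
  rot[2] = ddleabracadabra$sa
  rot[3] = dleabracadabra$sad
  rot[4] = leabracadabra$sadd
  rot[5] = eabracadabra$saddl
  rot[6] = abracadabra$saddle
  rot[7] = bracadabra$saddlea
  rot[8] = racadabra$saddleab
  rot[9] = acadabra$saddleabr
  rot[10] = cadabra$saddleabra
  rot[11] = adabra$saddleabrac
  rot[12] = dabra$saddleabraca
  rot[13] = abra$saddleabracad
  rot[14] = bra$saddleabracada
  rot[15] = ra$saddleabracadab
  rot[16] = a$saddleabracadabr
  rot[17] = $saddleabracadabra
Sorted (with $ < everything):
  sorted[0] = $saddleabracadabra  (last char: 'a')
  sorted[1] = a$saddleabracadabr  (last char: 'r')
  sorted[2] = abra$saddleabracad  (last char: 'd')
  sorted[3] = abracadabra$saddle  (last char: 'e')
  sorted[4] = acadabra$saddleabr  (last char: 'r')
  sorted[5] = adabra$saddleabrac  (last char: 'c')
  sorted[6] = addleabracadabra$s  (last char: 's')
  sorted[7] = bra$saddleabracada  (last char: 'a')
  sorted[8] = bracadabra$saddlea  (last char: 'a')
  sorted[9] = cadabra$saddleabra  (last char: 'a')
  sorted[10] = dabra$saddleabraca  (last char: 'a')
  sorted[11] = ddleabracadabra$sa  (last char: 'a')
  sorted[12] = dleabracadabra$sad  (last char: 'd')
  sorted[13] = eabracadabra$saddl  (last char: 'l')
  sorted[14] = leabracadabra$sadd  (last char: 'd')
  sorted[15] = ra$saddleabracadab  (last char: 'b')
  sorted[16] = racadabra$saddleab  (last char: 'b')
  sorted[17] = saddleabracadabra$  (last char: '$')
Last column: ardercsaaaaadldbb$
Original string S is at sorted index 17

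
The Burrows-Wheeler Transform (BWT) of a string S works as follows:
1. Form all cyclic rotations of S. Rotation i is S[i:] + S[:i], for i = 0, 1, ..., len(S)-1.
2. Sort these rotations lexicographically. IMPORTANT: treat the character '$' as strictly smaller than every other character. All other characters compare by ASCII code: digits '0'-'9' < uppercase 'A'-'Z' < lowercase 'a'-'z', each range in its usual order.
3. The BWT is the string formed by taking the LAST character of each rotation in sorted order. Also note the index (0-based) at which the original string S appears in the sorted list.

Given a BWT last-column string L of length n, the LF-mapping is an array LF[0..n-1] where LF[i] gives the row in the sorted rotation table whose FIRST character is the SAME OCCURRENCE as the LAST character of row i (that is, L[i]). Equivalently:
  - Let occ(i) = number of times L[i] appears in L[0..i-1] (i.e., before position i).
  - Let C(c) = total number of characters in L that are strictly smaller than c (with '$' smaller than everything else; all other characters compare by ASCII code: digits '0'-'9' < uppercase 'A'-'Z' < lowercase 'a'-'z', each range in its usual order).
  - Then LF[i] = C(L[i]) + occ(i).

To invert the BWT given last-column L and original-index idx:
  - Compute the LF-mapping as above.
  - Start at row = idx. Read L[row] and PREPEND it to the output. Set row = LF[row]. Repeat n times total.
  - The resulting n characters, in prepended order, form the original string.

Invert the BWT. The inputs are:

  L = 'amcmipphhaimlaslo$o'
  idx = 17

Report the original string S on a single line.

LF mapping: 1 11 4 12 7 16 17 5 6 2 8 13 9 3 18 10 14 0 15
Walk LF starting at row 17, prepending L[row]:
  step 1: row=17, L[17]='$', prepend. Next row=LF[17]=0
  step 2: row=0, L[0]='a', prepend. Next row=LF[0]=1
  step 3: row=1, L[1]='m', prepend. Next row=LF[1]=11
  step 4: row=11, L[11]='m', prepend. Next row=LF[11]=13
  step 5: row=13, L[13]='a', prepend. Next row=LF[13]=3
  step 6: row=3, L[3]='m', prepend. Next row=LF[3]=12
  step 7: row=12, L[12]='l', prepend. Next row=LF[12]=9
  step 8: row=9, L[9]='a', prepend. Next row=LF[9]=2
  step 9: row=2, L[2]='c', prepend. Next row=LF[2]=4
  step 10: row=4, L[4]='i', prepend. Next row=LF[4]=7
  step 11: row=7, L[7]='h', prepend. Next row=LF[7]=5
  step 12: row=5, L[5]='p', prepend. Next row=LF[5]=16
  step 13: row=16, L[16]='o', prepend. Next row=LF[16]=14
  step 14: row=14, L[14]='s', prepend. Next row=LF[14]=18
  step 15: row=18, L[18]='o', prepend. Next row=LF[18]=15
  step 16: row=15, L[15]='l', prepend. Next row=LF[15]=10
  step 17: row=10, L[10]='i', prepend. Next row=LF[10]=8
  step 18: row=8, L[8]='h', prepend. Next row=LF[8]=6
  step 19: row=6, L[6]='p', prepend. Next row=LF[6]=17
Reversed output: philosophicalmamma$

Answer: philosophicalmamma$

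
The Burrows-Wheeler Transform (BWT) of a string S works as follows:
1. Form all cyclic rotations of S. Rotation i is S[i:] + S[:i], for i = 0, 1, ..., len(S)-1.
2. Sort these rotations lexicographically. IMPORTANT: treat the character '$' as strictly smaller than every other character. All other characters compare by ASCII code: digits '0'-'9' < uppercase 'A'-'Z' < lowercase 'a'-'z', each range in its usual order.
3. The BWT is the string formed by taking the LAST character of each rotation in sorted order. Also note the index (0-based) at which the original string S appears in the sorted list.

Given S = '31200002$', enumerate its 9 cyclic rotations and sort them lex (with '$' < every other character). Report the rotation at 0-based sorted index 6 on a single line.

Answer: 2$3120000

Derivation:
All 9 rotations (rotation i = S[i:]+S[:i]):
  rot[0] = 31200002$
  rot[1] = 1200002$3
  rot[2] = 200002$31
  rot[3] = 00002$312
  rot[4] = 0002$3120
  rot[5] = 002$31200
  rot[6] = 02$312000
  rot[7] = 2$3120000
  rot[8] = $31200002
Sorted (with $ < everything):
  sorted[0] = $31200002
  sorted[1] = 00002$312
  sorted[2] = 0002$3120
  sorted[3] = 002$31200
  sorted[4] = 02$312000
  sorted[5] = 1200002$3
  sorted[6] = 2$3120000
  sorted[7] = 200002$31
  sorted[8] = 31200002$
sorted[6] = 2$3120000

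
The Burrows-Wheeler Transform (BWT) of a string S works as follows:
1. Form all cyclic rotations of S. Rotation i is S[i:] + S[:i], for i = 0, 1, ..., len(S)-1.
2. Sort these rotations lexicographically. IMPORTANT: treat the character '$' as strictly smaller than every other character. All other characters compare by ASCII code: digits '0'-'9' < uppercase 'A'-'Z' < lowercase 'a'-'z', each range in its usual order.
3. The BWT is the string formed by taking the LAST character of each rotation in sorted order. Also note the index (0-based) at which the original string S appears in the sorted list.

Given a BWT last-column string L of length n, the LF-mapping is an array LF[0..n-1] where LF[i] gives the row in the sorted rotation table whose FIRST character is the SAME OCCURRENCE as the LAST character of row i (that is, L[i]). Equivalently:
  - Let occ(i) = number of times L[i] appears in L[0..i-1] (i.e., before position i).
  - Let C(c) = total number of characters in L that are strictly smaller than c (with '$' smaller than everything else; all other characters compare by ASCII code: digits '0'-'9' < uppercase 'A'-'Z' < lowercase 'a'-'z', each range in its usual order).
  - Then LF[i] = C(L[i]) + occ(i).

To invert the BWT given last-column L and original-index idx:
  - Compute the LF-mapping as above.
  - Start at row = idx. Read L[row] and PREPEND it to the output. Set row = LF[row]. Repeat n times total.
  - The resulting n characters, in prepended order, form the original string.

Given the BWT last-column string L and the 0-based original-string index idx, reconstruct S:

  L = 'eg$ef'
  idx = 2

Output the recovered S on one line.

Answer: efge$

Derivation:
LF mapping: 1 4 0 2 3
Walk LF starting at row 2, prepending L[row]:
  step 1: row=2, L[2]='$', prepend. Next row=LF[2]=0
  step 2: row=0, L[0]='e', prepend. Next row=LF[0]=1
  step 3: row=1, L[1]='g', prepend. Next row=LF[1]=4
  step 4: row=4, L[4]='f', prepend. Next row=LF[4]=3
  step 5: row=3, L[3]='e', prepend. Next row=LF[3]=2
Reversed output: efge$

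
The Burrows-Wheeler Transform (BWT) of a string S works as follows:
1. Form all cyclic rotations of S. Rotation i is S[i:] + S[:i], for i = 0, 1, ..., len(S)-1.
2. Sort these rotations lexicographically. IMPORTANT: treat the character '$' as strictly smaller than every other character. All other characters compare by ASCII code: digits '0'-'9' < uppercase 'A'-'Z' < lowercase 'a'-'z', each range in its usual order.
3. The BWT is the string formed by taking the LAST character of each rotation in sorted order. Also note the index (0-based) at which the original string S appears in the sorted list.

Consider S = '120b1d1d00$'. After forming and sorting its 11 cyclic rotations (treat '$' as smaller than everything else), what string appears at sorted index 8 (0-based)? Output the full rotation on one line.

Answer: b1d1d00$120

Derivation:
All 11 rotations (rotation i = S[i:]+S[:i]):
  rot[0] = 120b1d1d00$
  rot[1] = 20b1d1d00$1
  rot[2] = 0b1d1d00$12
  rot[3] = b1d1d00$120
  rot[4] = 1d1d00$120b
  rot[5] = d1d00$120b1
  rot[6] = 1d00$120b1d
  rot[7] = d00$120b1d1
  rot[8] = 00$120b1d1d
  rot[9] = 0$120b1d1d0
  rot[10] = $120b1d1d00
Sorted (with $ < everything):
  sorted[0] = $120b1d1d00
  sorted[1] = 0$120b1d1d0
  sorted[2] = 00$120b1d1d
  sorted[3] = 0b1d1d00$12
  sorted[4] = 120b1d1d00$
  sorted[5] = 1d00$120b1d
  sorted[6] = 1d1d00$120b
  sorted[7] = 20b1d1d00$1
  sorted[8] = b1d1d00$120
  sorted[9] = d00$120b1d1
  sorted[10] = d1d00$120b1
sorted[8] = b1d1d00$120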